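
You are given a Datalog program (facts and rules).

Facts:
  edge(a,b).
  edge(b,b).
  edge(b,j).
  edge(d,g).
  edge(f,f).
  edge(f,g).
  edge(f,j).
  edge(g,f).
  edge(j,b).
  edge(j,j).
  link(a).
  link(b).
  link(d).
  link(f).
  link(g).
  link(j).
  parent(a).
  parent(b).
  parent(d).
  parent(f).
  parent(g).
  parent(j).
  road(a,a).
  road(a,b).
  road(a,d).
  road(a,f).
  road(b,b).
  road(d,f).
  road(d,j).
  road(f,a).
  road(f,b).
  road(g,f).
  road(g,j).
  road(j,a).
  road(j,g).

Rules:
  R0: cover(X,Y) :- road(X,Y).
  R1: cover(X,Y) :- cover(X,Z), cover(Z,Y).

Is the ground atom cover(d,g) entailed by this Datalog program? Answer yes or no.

yes

round 1: derive cover(a,a) via R0 from road(a,a)
round 1: derive cover(a,b) via R0 from road(a,b)
round 1: derive cover(a,d) via R0 from road(a,d)
round 1: derive cover(a,f) via R0 from road(a,f)
round 1: derive cover(b,b) via R0 from road(b,b)
round 1: derive cover(d,f) via R0 from road(d,f)
round 1: derive cover(d,j) via R0 from road(d,j)
round 1: derive cover(f,a) via R0 from road(f,a)
round 1: derive cover(f,b) via R0 from road(f,b)
round 1: derive cover(g,f) via R0 from road(g,f)
round 1: derive cover(g,j) via R0 from road(g,j)
round 1: derive cover(j,a) via R0 from road(j,a)
round 1: derive cover(j,g) via R0 from road(j,g)
round 2: derive cover(a,j) via R1 from cover(a,d), cover(d,j)
round 2: derive cover(d,a) via R1 from cover(d,f), cover(f,a)
round 2: derive cover(d,b) via R1 from cover(d,f), cover(f,b)
round 2: derive cover(d,g) via R1 from cover(d,j), cover(j,g)
round 2: derive cover(f,d) via R1 from cover(f,a), cover(a,d)
round 2: derive cover(f,f) via R1 from cover(f,a), cover(a,f)
round 2: derive cover(g,a) via R1 from cover(g,f), cover(f,a)
round 2: derive cover(g,b) via R1 from cover(g,f), cover(f,b)
round 2: derive cover(g,g) via R1 from cover(g,j), cover(j,g)
round 2: derive cover(j,b) via R1 from cover(j,a), cover(a,b)
round 2: derive cover(j,d) via R1 from cover(j,a), cover(a,d)
round 2: derive cover(j,f) via R1 from cover(j,a), cover(a,f)
round 2: derive cover(j,j) via R1 from cover(j,g), cover(g,j)
round 3: derive cover(a,g) via R1 from cover(a,d), cover(d,g)
round 3: derive cover(d,d) via R1 from cover(d,a), cover(a,d)
round 3: derive cover(f,g) via R1 from cover(f,d), cover(d,g)
round 3: derive cover(f,j) via R1 from cover(f,a), cover(a,j)
round 3: derive cover(g,d) via R1 from cover(g,a), cover(a,d)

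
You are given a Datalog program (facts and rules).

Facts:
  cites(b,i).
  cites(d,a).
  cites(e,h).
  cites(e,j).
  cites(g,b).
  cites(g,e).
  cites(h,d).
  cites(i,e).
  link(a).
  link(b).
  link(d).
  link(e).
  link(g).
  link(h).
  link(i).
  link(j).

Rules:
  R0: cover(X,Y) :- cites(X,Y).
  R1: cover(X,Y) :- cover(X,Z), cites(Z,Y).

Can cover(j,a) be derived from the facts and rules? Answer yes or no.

no

round 1: derive cover(b,i) via R0 from cites(b,i)
round 1: derive cover(d,a) via R0 from cites(d,a)
round 1: derive cover(e,h) via R0 from cites(e,h)
round 1: derive cover(e,j) via R0 from cites(e,j)
round 1: derive cover(g,b) via R0 from cites(g,b)
round 1: derive cover(g,e) via R0 from cites(g,e)
round 1: derive cover(h,d) via R0 from cites(h,d)
round 1: derive cover(i,e) via R0 from cites(i,e)
round 2: derive cover(b,e) via R1 from cover(b,i), cites(i,e)
round 2: derive cover(e,d) via R1 from cover(e,h), cites(h,d)
round 2: derive cover(g,h) via R1 from cover(g,e), cites(e,h)
round 2: derive cover(g,i) via R1 from cover(g,b), cites(b,i)
round 2: derive cover(g,j) via R1 from cover(g,e), cites(e,j)
round 2: derive cover(h,a) via R1 from cover(h,d), cites(d,a)
round 2: derive cover(i,h) via R1 from cover(i,e), cites(e,h)
round 2: derive cover(i,j) via R1 from cover(i,e), cites(e,j)
round 3: derive cover(b,h) via R1 from cover(b,e), cites(e,h)
round 3: derive cover(b,j) via R1 from cover(b,e), cites(e,j)
round 3: derive cover(e,a) via R1 from cover(e,d), cites(d,a)
round 3: derive cover(g,d) via R1 from cover(g,h), cites(h,d)
round 3: derive cover(i,d) via R1 from cover(i,h), cites(h,d)
round 4: derive cover(b,d) via R1 from cover(b,h), cites(h,d)
round 4: derive cover(g,a) via R1 from cover(g,d), cites(d,a)
round 4: derive cover(i,a) via R1 from cover(i,d), cites(d,a)
round 5: derive cover(b,a) via R1 from cover(b,d), cites(d,a)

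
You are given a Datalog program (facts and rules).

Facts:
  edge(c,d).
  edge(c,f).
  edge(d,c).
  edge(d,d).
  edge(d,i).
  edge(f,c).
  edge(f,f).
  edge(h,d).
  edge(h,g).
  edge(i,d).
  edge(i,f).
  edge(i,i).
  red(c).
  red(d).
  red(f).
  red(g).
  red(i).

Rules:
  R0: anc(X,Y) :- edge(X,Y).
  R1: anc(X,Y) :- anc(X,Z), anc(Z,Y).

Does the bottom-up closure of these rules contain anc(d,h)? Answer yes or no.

round 1: derive anc(c,d) via R0 from edge(c,d)
round 1: derive anc(c,f) via R0 from edge(c,f)
round 1: derive anc(d,c) via R0 from edge(d,c)
round 1: derive anc(d,d) via R0 from edge(d,d)
round 1: derive anc(d,i) via R0 from edge(d,i)
round 1: derive anc(f,c) via R0 from edge(f,c)
round 1: derive anc(f,f) via R0 from edge(f,f)
round 1: derive anc(h,d) via R0 from edge(h,d)
round 1: derive anc(h,g) via R0 from edge(h,g)
round 1: derive anc(i,d) via R0 from edge(i,d)
round 1: derive anc(i,f) via R0 from edge(i,f)
round 1: derive anc(i,i) via R0 from edge(i,i)
round 2: derive anc(c,c) via R1 from anc(c,d), anc(d,c)
round 2: derive anc(c,i) via R1 from anc(c,d), anc(d,i)
round 2: derive anc(d,f) via R1 from anc(d,c), anc(c,f)
round 2: derive anc(f,d) via R1 from anc(f,c), anc(c,d)
round 2: derive anc(h,c) via R1 from anc(h,d), anc(d,c)
round 2: derive anc(h,i) via R1 from anc(h,d), anc(d,i)
round 2: derive anc(i,c) via R1 from anc(i,d), anc(d,c)
round 3: derive anc(f,i) via R1 from anc(f,c), anc(c,i)
round 3: derive anc(h,f) via R1 from anc(h,c), anc(c,f)

no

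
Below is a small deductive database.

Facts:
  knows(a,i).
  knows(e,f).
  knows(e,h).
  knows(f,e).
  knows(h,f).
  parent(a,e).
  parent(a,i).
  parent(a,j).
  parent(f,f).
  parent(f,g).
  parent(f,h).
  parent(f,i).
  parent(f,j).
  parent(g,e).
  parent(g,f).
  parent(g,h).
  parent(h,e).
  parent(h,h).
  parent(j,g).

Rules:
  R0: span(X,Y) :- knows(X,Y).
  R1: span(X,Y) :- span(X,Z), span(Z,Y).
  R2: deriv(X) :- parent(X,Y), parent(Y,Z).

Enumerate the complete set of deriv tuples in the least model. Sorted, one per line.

deriv(a)
deriv(f)
deriv(g)
deriv(h)
deriv(j)

round 1: derive deriv(a) via R2 from parent(a,j), parent(j,g)
round 1: derive deriv(f) via R2 from parent(f,f), parent(f,f)
round 1: derive deriv(g) via R2 from parent(g,f), parent(f,f)
round 1: derive deriv(h) via R2 from parent(h,h), parent(h,e)
round 1: derive deriv(j) via R2 from parent(j,g), parent(g,e)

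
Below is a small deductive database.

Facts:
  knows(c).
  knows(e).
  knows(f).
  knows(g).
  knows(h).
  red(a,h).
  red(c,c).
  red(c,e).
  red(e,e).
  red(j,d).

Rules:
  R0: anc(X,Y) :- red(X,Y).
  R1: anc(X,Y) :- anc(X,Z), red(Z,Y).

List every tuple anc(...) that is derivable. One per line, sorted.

round 1: derive anc(a,h) via R0 from red(a,h)
round 1: derive anc(c,c) via R0 from red(c,c)
round 1: derive anc(c,e) via R0 from red(c,e)
round 1: derive anc(e,e) via R0 from red(e,e)
round 1: derive anc(j,d) via R0 from red(j,d)

anc(a,h)
anc(c,c)
anc(c,e)
anc(e,e)
anc(j,d)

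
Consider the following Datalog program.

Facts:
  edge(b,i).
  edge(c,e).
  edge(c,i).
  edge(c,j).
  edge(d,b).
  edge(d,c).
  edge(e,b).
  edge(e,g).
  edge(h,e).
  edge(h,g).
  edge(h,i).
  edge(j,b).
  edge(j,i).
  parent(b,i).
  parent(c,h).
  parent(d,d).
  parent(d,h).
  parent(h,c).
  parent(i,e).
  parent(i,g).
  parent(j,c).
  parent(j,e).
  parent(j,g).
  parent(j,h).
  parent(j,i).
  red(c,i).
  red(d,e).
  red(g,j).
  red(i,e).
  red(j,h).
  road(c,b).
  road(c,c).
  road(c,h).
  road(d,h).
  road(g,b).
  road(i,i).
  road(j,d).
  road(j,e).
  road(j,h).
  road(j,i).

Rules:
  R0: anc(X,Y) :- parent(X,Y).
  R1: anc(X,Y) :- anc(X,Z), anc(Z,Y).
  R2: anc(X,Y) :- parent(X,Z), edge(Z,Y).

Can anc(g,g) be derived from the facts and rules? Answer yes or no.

no

round 1: derive anc(b,i) via R0 from parent(b,i)
round 1: derive anc(c,h) via R0 from parent(c,h)
round 1: derive anc(d,d) via R0 from parent(d,d)
round 1: derive anc(d,h) via R0 from parent(d,h)
round 1: derive anc(h,c) via R0 from parent(h,c)
round 1: derive anc(i,e) via R0 from parent(i,e)
round 1: derive anc(i,g) via R0 from parent(i,g)
round 1: derive anc(j,c) via R0 from parent(j,c)
round 1: derive anc(j,e) via R0 from parent(j,e)
round 1: derive anc(j,g) via R0 from parent(j,g)
round 1: derive anc(j,h) via R0 from parent(j,h)
round 1: derive anc(j,i) via R0 from parent(j,i)
round 1: derive anc(c,e) via R2 from parent(c,h), edge(h,e)
round 1: derive anc(c,g) via R2 from parent(c,h), edge(h,g)
round 1: derive anc(c,i) via R2 from parent(c,h), edge(h,i)
round 1: derive anc(d,b) via R2 from parent(d,d), edge(d,b)
round 1: derive anc(d,c) via R2 from parent(d,d), edge(d,c)
round 1: derive anc(d,e) via R2 from parent(d,h), edge(h,e)
round 1: derive anc(d,g) via R2 from parent(d,h), edge(h,g)
round 1: derive anc(d,i) via R2 from parent(d,h), edge(h,i)
round 1: derive anc(h,e) via R2 from parent(h,c), edge(c,e)
round 1: derive anc(h,i) via R2 from parent(h,c), edge(c,i)
round 1: derive anc(h,j) via R2 from parent(h,c), edge(c,j)
round 1: derive anc(i,b) via R2 from parent(i,e), edge(e,b)
round 1: derive anc(j,b) via R2 from parent(j,e), edge(e,b)
round 1: derive anc(j,j) via R2 from parent(j,c), edge(c,j)
round 2: derive anc(b,b) via R1 from anc(b,i), anc(i,b)
round 2: derive anc(b,e) via R1 from anc(b,i), anc(i,e)
round 2: derive anc(b,g) via R1 from anc(b,i), anc(i,g)
round 2: derive anc(c,b) via R1 from anc(c,i), anc(i,b)
round 2: derive anc(c,c) via R1 from anc(c,h), anc(h,c)
round 2: derive anc(c,j) via R1 from anc(c,h), anc(h,j)
round 2: derive anc(d,j) via R1 from anc(d,h), anc(h,j)
round 2: derive anc(h,b) via R1 from anc(h,i), anc(i,b)
round 2: derive anc(h,g) via R1 from anc(h,c), anc(c,g)
round 2: derive anc(h,h) via R1 from anc(h,c), anc(c,h)
round 2: derive anc(i,i) via R1 from anc(i,b), anc(b,i)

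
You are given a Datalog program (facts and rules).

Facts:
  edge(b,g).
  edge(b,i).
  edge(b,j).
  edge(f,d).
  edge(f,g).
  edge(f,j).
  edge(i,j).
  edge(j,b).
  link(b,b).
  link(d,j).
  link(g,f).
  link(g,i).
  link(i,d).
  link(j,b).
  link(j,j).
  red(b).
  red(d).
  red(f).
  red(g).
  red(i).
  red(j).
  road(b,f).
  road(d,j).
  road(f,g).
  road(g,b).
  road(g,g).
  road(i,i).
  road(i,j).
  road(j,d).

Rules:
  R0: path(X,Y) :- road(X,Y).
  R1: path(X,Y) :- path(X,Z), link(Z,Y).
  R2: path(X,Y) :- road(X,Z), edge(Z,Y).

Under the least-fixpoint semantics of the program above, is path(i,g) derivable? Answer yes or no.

round 1: derive path(b,f) via R0 from road(b,f)
round 1: derive path(d,j) via R0 from road(d,j)
round 1: derive path(f,g) via R0 from road(f,g)
round 1: derive path(g,b) via R0 from road(g,b)
round 1: derive path(g,g) via R0 from road(g,g)
round 1: derive path(i,i) via R0 from road(i,i)
round 1: derive path(i,j) via R0 from road(i,j)
round 1: derive path(j,d) via R0 from road(j,d)
round 1: derive path(b,d) via R2 from road(b,f), edge(f,d)
round 1: derive path(b,g) via R2 from road(b,f), edge(f,g)
round 1: derive path(b,j) via R2 from road(b,f), edge(f,j)
round 1: derive path(d,b) via R2 from road(d,j), edge(j,b)
round 1: derive path(g,i) via R2 from road(g,b), edge(b,i)
round 1: derive path(g,j) via R2 from road(g,b), edge(b,j)
round 1: derive path(i,b) via R2 from road(i,j), edge(j,b)
round 2: derive path(b,b) via R1 from path(b,j), link(j,b)
round 2: derive path(b,i) via R1 from path(b,g), link(g,i)
round 2: derive path(f,f) via R1 from path(f,g), link(g,f)
round 2: derive path(f,i) via R1 from path(f,g), link(g,i)
round 2: derive path(g,d) via R1 from path(g,i), link(i,d)
round 2: derive path(g,f) via R1 from path(g,g), link(g,f)
round 2: derive path(i,d) via R1 from path(i,i), link(i,d)
round 2: derive path(j,j) via R1 from path(j,d), link(d,j)
round 3: derive path(f,d) via R1 from path(f,i), link(i,d)
round 3: derive path(j,b) via R1 from path(j,j), link(j,b)
round 4: derive path(f,j) via R1 from path(f,d), link(d,j)
round 5: derive path(f,b) via R1 from path(f,j), link(j,b)

no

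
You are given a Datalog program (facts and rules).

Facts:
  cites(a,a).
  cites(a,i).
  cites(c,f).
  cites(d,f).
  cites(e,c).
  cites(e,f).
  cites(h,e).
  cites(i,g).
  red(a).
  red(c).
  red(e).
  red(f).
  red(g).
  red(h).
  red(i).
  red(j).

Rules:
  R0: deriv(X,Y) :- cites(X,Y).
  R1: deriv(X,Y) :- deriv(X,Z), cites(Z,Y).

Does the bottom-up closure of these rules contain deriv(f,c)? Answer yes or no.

no

round 1: derive deriv(a,a) via R0 from cites(a,a)
round 1: derive deriv(a,i) via R0 from cites(a,i)
round 1: derive deriv(c,f) via R0 from cites(c,f)
round 1: derive deriv(d,f) via R0 from cites(d,f)
round 1: derive deriv(e,c) via R0 from cites(e,c)
round 1: derive deriv(e,f) via R0 from cites(e,f)
round 1: derive deriv(h,e) via R0 from cites(h,e)
round 1: derive deriv(i,g) via R0 from cites(i,g)
round 2: derive deriv(a,g) via R1 from deriv(a,i), cites(i,g)
round 2: derive deriv(h,c) via R1 from deriv(h,e), cites(e,c)
round 2: derive deriv(h,f) via R1 from deriv(h,e), cites(e,f)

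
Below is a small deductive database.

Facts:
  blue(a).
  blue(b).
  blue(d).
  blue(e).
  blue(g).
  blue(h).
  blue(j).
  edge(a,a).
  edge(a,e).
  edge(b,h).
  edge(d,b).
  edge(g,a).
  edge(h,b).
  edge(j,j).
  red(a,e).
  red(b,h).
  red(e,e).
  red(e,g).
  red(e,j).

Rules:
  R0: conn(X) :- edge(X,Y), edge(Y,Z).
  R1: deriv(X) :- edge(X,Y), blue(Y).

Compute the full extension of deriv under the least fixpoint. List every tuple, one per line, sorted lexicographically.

round 1: derive deriv(a) via R1 from edge(a,a), blue(a)
round 1: derive deriv(b) via R1 from edge(b,h), blue(h)
round 1: derive deriv(d) via R1 from edge(d,b), blue(b)
round 1: derive deriv(g) via R1 from edge(g,a), blue(a)
round 1: derive deriv(h) via R1 from edge(h,b), blue(b)
round 1: derive deriv(j) via R1 from edge(j,j), blue(j)

deriv(a)
deriv(b)
deriv(d)
deriv(g)
deriv(h)
deriv(j)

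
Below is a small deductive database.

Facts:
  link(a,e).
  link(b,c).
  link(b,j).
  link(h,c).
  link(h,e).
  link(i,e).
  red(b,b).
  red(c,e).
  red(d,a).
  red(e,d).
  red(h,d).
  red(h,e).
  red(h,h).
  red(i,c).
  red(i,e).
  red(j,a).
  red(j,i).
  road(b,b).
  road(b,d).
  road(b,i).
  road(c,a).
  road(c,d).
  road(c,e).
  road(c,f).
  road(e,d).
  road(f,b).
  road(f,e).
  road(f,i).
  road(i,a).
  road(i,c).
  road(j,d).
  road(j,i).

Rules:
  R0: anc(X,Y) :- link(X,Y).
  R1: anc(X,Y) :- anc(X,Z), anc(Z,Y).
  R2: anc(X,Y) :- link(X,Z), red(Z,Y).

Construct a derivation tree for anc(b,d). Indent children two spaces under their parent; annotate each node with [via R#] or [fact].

round 1: derive anc(a,e) via R0 from link(a,e)
round 1: derive anc(b,c) via R0 from link(b,c)
round 1: derive anc(b,j) via R0 from link(b,j)
round 1: derive anc(h,c) via R0 from link(h,c)
round 1: derive anc(h,e) via R0 from link(h,e)
round 1: derive anc(i,e) via R0 from link(i,e)
round 1: derive anc(a,d) via R2 from link(a,e), red(e,d)
round 1: derive anc(b,a) via R2 from link(b,j), red(j,a)
round 1: derive anc(b,e) via R2 from link(b,c), red(c,e)
round 1: derive anc(b,i) via R2 from link(b,j), red(j,i)
round 1: derive anc(h,d) via R2 from link(h,e), red(e,d)
round 1: derive anc(i,d) via R2 from link(i,e), red(e,d)
round 2: derive anc(b,d) via R1 from anc(b,a), anc(a,d)

anc(b,d)  [via R1]
  anc(b,a)  [via R2]
    link(b,j)  [fact]
    red(j,a)  [fact]
  anc(a,d)  [via R2]
    link(a,e)  [fact]
    red(e,d)  [fact]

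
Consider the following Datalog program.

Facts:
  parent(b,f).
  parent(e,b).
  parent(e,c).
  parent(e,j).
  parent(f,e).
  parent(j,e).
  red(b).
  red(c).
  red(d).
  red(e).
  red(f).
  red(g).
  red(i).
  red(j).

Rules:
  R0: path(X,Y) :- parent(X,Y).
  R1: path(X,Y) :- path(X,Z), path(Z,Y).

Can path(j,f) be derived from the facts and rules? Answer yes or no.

yes

round 1: derive path(b,f) via R0 from parent(b,f)
round 1: derive path(e,b) via R0 from parent(e,b)
round 1: derive path(e,c) via R0 from parent(e,c)
round 1: derive path(e,j) via R0 from parent(e,j)
round 1: derive path(f,e) via R0 from parent(f,e)
round 1: derive path(j,e) via R0 from parent(j,e)
round 2: derive path(b,e) via R1 from path(b,f), path(f,e)
round 2: derive path(e,e) via R1 from path(e,j), path(j,e)
round 2: derive path(e,f) via R1 from path(e,b), path(b,f)
round 2: derive path(f,b) via R1 from path(f,e), path(e,b)
round 2: derive path(f,c) via R1 from path(f,e), path(e,c)
round 2: derive path(f,j) via R1 from path(f,e), path(e,j)
round 2: derive path(j,b) via R1 from path(j,e), path(e,b)
round 2: derive path(j,c) via R1 from path(j,e), path(e,c)
round 2: derive path(j,j) via R1 from path(j,e), path(e,j)
round 3: derive path(b,b) via R1 from path(b,e), path(e,b)
round 3: derive path(b,c) via R1 from path(b,e), path(e,c)
round 3: derive path(b,j) via R1 from path(b,e), path(e,j)
round 3: derive path(f,f) via R1 from path(f,b), path(b,f)
round 3: derive path(j,f) via R1 from path(j,b), path(b,f)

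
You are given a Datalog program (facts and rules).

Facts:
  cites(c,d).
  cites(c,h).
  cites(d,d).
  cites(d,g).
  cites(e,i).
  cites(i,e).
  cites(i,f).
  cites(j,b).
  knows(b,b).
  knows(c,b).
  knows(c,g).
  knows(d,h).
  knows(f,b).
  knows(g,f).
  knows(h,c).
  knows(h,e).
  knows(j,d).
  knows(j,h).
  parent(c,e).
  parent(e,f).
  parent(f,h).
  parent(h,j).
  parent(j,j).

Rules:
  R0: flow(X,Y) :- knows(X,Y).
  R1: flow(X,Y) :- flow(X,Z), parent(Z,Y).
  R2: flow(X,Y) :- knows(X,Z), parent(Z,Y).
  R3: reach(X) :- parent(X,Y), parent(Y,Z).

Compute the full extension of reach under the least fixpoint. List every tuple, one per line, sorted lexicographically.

round 1: derive reach(c) via R3 from parent(c,e), parent(e,f)
round 1: derive reach(e) via R3 from parent(e,f), parent(f,h)
round 1: derive reach(f) via R3 from parent(f,h), parent(h,j)
round 1: derive reach(h) via R3 from parent(h,j), parent(j,j)
round 1: derive reach(j) via R3 from parent(j,j), parent(j,j)

reach(c)
reach(e)
reach(f)
reach(h)
reach(j)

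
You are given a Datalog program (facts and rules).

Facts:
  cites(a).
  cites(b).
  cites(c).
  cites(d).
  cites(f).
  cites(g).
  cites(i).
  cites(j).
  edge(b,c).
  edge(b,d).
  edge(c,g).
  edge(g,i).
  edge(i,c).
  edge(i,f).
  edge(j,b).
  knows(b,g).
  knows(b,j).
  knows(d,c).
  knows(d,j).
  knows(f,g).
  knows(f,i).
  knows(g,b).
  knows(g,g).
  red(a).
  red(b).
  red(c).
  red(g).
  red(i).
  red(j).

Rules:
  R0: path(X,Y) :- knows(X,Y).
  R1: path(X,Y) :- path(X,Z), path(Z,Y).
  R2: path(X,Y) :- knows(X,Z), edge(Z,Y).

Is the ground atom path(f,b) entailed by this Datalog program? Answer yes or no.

yes

round 1: derive path(b,g) via R0 from knows(b,g)
round 1: derive path(b,j) via R0 from knows(b,j)
round 1: derive path(d,c) via R0 from knows(d,c)
round 1: derive path(d,j) via R0 from knows(d,j)
round 1: derive path(f,g) via R0 from knows(f,g)
round 1: derive path(f,i) via R0 from knows(f,i)
round 1: derive path(g,b) via R0 from knows(g,b)
round 1: derive path(g,g) via R0 from knows(g,g)
round 1: derive path(b,b) via R2 from knows(b,j), edge(j,b)
round 1: derive path(b,i) via R2 from knows(b,g), edge(g,i)
round 1: derive path(d,b) via R2 from knows(d,j), edge(j,b)
round 1: derive path(d,g) via R2 from knows(d,c), edge(c,g)
round 1: derive path(f,c) via R2 from knows(f,i), edge(i,c)
round 1: derive path(f,f) via R2 from knows(f,i), edge(i,f)
round 1: derive path(g,c) via R2 from knows(g,b), edge(b,c)
round 1: derive path(g,d) via R2 from knows(g,b), edge(b,d)
round 1: derive path(g,i) via R2 from knows(g,g), edge(g,i)
round 2: derive path(b,c) via R1 from path(b,g), path(g,c)
round 2: derive path(b,d) via R1 from path(b,g), path(g,d)
round 2: derive path(d,d) via R1 from path(d,g), path(g,d)
round 2: derive path(d,i) via R1 from path(d,b), path(b,i)
round 2: derive path(f,b) via R1 from path(f,g), path(g,b)
round 2: derive path(f,d) via R1 from path(f,g), path(g,d)
round 2: derive path(g,j) via R1 from path(g,b), path(b,j)
round 3: derive path(f,j) via R1 from path(f,b), path(b,j)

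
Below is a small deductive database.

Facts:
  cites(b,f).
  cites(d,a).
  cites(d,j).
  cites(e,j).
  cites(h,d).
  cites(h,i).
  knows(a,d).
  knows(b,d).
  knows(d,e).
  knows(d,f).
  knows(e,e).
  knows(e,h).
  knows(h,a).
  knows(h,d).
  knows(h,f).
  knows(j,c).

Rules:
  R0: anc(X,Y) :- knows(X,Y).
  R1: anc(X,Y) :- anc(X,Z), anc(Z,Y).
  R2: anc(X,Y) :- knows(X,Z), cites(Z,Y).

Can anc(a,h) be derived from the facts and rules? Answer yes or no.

yes

round 1: derive anc(a,d) via R0 from knows(a,d)
round 1: derive anc(b,d) via R0 from knows(b,d)
round 1: derive anc(d,e) via R0 from knows(d,e)
round 1: derive anc(d,f) via R0 from knows(d,f)
round 1: derive anc(e,e) via R0 from knows(e,e)
round 1: derive anc(e,h) via R0 from knows(e,h)
round 1: derive anc(h,a) via R0 from knows(h,a)
round 1: derive anc(h,d) via R0 from knows(h,d)
round 1: derive anc(h,f) via R0 from knows(h,f)
round 1: derive anc(j,c) via R0 from knows(j,c)
round 1: derive anc(a,a) via R2 from knows(a,d), cites(d,a)
round 1: derive anc(a,j) via R2 from knows(a,d), cites(d,j)
round 1: derive anc(b,a) via R2 from knows(b,d), cites(d,a)
round 1: derive anc(b,j) via R2 from knows(b,d), cites(d,j)
round 1: derive anc(d,j) via R2 from knows(d,e), cites(e,j)
round 1: derive anc(e,d) via R2 from knows(e,h), cites(h,d)
round 1: derive anc(e,i) via R2 from knows(e,h), cites(h,i)
round 1: derive anc(e,j) via R2 from knows(e,e), cites(e,j)
round 1: derive anc(h,j) via R2 from knows(h,d), cites(d,j)
round 2: derive anc(a,c) via R1 from anc(a,j), anc(j,c)
round 2: derive anc(a,e) via R1 from anc(a,d), anc(d,e)
round 2: derive anc(a,f) via R1 from anc(a,d), anc(d,f)
round 2: derive anc(b,c) via R1 from anc(b,j), anc(j,c)
round 2: derive anc(b,e) via R1 from anc(b,d), anc(d,e)
round 2: derive anc(b,f) via R1 from anc(b,d), anc(d,f)
round 2: derive anc(d,c) via R1 from anc(d,j), anc(j,c)
round 2: derive anc(d,d) via R1 from anc(d,e), anc(e,d)
round 2: derive anc(d,h) via R1 from anc(d,e), anc(e,h)
round 2: derive anc(d,i) via R1 from anc(d,e), anc(e,i)
round 2: derive anc(e,a) via R1 from anc(e,h), anc(h,a)
round 2: derive anc(e,c) via R1 from anc(e,j), anc(j,c)
round 2: derive anc(e,f) via R1 from anc(e,d), anc(d,f)
round 2: derive anc(h,c) via R1 from anc(h,j), anc(j,c)
round 2: derive anc(h,e) via R1 from anc(h,d), anc(d,e)
round 3: derive anc(a,h) via R1 from anc(a,d), anc(d,h)
round 3: derive anc(a,i) via R1 from anc(a,d), anc(d,i)
round 3: derive anc(b,h) via R1 from anc(b,d), anc(d,h)
round 3: derive anc(b,i) via R1 from anc(b,d), anc(d,i)
round 3: derive anc(d,a) via R1 from anc(d,e), anc(e,a)
round 3: derive anc(h,h) via R1 from anc(h,d), anc(d,h)
round 3: derive anc(h,i) via R1 from anc(h,d), anc(d,i)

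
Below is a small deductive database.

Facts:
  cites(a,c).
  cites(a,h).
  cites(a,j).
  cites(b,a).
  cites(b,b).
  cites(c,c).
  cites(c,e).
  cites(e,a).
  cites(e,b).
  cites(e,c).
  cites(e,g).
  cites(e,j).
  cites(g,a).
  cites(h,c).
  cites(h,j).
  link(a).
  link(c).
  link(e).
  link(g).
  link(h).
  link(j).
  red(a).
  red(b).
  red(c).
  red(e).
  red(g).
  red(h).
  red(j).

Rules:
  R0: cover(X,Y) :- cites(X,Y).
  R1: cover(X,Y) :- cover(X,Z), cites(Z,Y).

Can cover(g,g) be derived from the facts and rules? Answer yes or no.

round 1: derive cover(a,c) via R0 from cites(a,c)
round 1: derive cover(a,h) via R0 from cites(a,h)
round 1: derive cover(a,j) via R0 from cites(a,j)
round 1: derive cover(b,a) via R0 from cites(b,a)
round 1: derive cover(b,b) via R0 from cites(b,b)
round 1: derive cover(c,c) via R0 from cites(c,c)
round 1: derive cover(c,e) via R0 from cites(c,e)
round 1: derive cover(e,a) via R0 from cites(e,a)
round 1: derive cover(e,b) via R0 from cites(e,b)
round 1: derive cover(e,c) via R0 from cites(e,c)
round 1: derive cover(e,g) via R0 from cites(e,g)
round 1: derive cover(e,j) via R0 from cites(e,j)
round 1: derive cover(g,a) via R0 from cites(g,a)
round 1: derive cover(h,c) via R0 from cites(h,c)
round 1: derive cover(h,j) via R0 from cites(h,j)
round 2: derive cover(a,e) via R1 from cover(a,c), cites(c,e)
round 2: derive cover(b,c) via R1 from cover(b,a), cites(a,c)
round 2: derive cover(b,h) via R1 from cover(b,a), cites(a,h)
round 2: derive cover(b,j) via R1 from cover(b,a), cites(a,j)
round 2: derive cover(c,a) via R1 from cover(c,e), cites(e,a)
round 2: derive cover(c,b) via R1 from cover(c,e), cites(e,b)
round 2: derive cover(c,g) via R1 from cover(c,e), cites(e,g)
round 2: derive cover(c,j) via R1 from cover(c,e), cites(e,j)
round 2: derive cover(e,e) via R1 from cover(e,c), cites(c,e)
round 2: derive cover(e,h) via R1 from cover(e,a), cites(a,h)
round 2: derive cover(g,c) via R1 from cover(g,a), cites(a,c)
round 2: derive cover(g,h) via R1 from cover(g,a), cites(a,h)
round 2: derive cover(g,j) via R1 from cover(g,a), cites(a,j)
round 2: derive cover(h,e) via R1 from cover(h,c), cites(c,e)
round 3: derive cover(a,a) via R1 from cover(a,e), cites(e,a)
round 3: derive cover(a,b) via R1 from cover(a,e), cites(e,b)
round 3: derive cover(a,g) via R1 from cover(a,e), cites(e,g)
round 3: derive cover(b,e) via R1 from cover(b,c), cites(c,e)
round 3: derive cover(c,h) via R1 from cover(c,a), cites(a,h)
round 3: derive cover(g,e) via R1 from cover(g,c), cites(c,e)
round 3: derive cover(h,a) via R1 from cover(h,e), cites(e,a)
round 3: derive cover(h,b) via R1 from cover(h,e), cites(e,b)
round 3: derive cover(h,g) via R1 from cover(h,e), cites(e,g)
round 4: derive cover(b,g) via R1 from cover(b,e), cites(e,g)
round 4: derive cover(g,b) via R1 from cover(g,e), cites(e,b)
round 4: derive cover(g,g) via R1 from cover(g,e), cites(e,g)
round 4: derive cover(h,h) via R1 from cover(h,a), cites(a,h)

yes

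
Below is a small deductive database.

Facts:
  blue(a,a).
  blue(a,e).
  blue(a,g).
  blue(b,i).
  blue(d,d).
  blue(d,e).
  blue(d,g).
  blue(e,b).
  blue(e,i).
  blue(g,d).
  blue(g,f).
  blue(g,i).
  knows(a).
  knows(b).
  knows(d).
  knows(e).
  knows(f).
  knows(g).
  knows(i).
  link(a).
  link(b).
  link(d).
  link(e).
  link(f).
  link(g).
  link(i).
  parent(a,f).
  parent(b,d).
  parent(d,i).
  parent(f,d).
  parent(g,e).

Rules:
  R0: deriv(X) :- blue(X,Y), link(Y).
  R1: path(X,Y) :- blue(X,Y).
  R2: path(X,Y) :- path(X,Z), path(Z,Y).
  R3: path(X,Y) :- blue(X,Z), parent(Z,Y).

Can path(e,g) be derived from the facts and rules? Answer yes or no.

round 1: derive path(a,a) via R1 from blue(a,a)
round 1: derive path(a,e) via R1 from blue(a,e)
round 1: derive path(a,g) via R1 from blue(a,g)
round 1: derive path(b,i) via R1 from blue(b,i)
round 1: derive path(d,d) via R1 from blue(d,d)
round 1: derive path(d,e) via R1 from blue(d,e)
round 1: derive path(d,g) via R1 from blue(d,g)
round 1: derive path(e,b) via R1 from blue(e,b)
round 1: derive path(e,i) via R1 from blue(e,i)
round 1: derive path(g,d) via R1 from blue(g,d)
round 1: derive path(g,f) via R1 from blue(g,f)
round 1: derive path(g,i) via R1 from blue(g,i)
round 1: derive path(a,f) via R3 from blue(a,a), parent(a,f)
round 1: derive path(d,i) via R3 from blue(d,d), parent(d,i)
round 1: derive path(e,d) via R3 from blue(e,b), parent(b,d)
round 2: derive path(a,b) via R2 from path(a,e), path(e,b)
round 2: derive path(a,d) via R2 from path(a,e), path(e,d)
round 2: derive path(a,i) via R2 from path(a,e), path(e,i)
round 2: derive path(d,b) via R2 from path(d,e), path(e,b)
round 2: derive path(d,f) via R2 from path(d,g), path(g,f)
round 2: derive path(e,e) via R2 from path(e,d), path(d,e)
round 2: derive path(e,g) via R2 from path(e,d), path(d,g)
round 2: derive path(g,e) via R2 from path(g,d), path(d,e)
round 2: derive path(g,g) via R2 from path(g,d), path(d,g)
round 3: derive path(e,f) via R2 from path(e,d), path(d,f)
round 3: derive path(g,b) via R2 from path(g,d), path(d,b)

yes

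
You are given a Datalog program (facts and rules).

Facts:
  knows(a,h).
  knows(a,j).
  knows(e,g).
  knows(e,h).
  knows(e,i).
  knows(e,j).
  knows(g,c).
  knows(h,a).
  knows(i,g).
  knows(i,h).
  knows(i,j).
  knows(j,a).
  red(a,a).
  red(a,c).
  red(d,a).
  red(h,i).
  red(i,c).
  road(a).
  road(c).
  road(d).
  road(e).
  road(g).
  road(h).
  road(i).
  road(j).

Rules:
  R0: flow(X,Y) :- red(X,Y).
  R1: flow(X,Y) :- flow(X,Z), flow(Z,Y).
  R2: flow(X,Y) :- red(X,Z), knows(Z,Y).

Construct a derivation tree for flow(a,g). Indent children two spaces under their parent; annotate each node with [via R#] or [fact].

round 1: derive flow(a,a) via R0 from red(a,a)
round 1: derive flow(a,c) via R0 from red(a,c)
round 1: derive flow(d,a) via R0 from red(d,a)
round 1: derive flow(h,i) via R0 from red(h,i)
round 1: derive flow(i,c) via R0 from red(i,c)
round 1: derive flow(a,h) via R2 from red(a,a), knows(a,h)
round 1: derive flow(a,j) via R2 from red(a,a), knows(a,j)
round 1: derive flow(d,h) via R2 from red(d,a), knows(a,h)
round 1: derive flow(d,j) via R2 from red(d,a), knows(a,j)
round 1: derive flow(h,g) via R2 from red(h,i), knows(i,g)
round 1: derive flow(h,h) via R2 from red(h,i), knows(i,h)
round 1: derive flow(h,j) via R2 from red(h,i), knows(i,j)
round 2: derive flow(a,g) via R1 from flow(a,h), flow(h,g)
round 2: derive flow(a,i) via R1 from flow(a,h), flow(h,i)
round 2: derive flow(d,c) via R1 from flow(d,a), flow(a,c)
round 2: derive flow(d,g) via R1 from flow(d,h), flow(h,g)
round 2: derive flow(d,i) via R1 from flow(d,h), flow(h,i)
round 2: derive flow(h,c) via R1 from flow(h,i), flow(i,c)

flow(a,g)  [via R1]
  flow(a,h)  [via R2]
    red(a,a)  [fact]
    knows(a,h)  [fact]
  flow(h,g)  [via R2]
    red(h,i)  [fact]
    knows(i,g)  [fact]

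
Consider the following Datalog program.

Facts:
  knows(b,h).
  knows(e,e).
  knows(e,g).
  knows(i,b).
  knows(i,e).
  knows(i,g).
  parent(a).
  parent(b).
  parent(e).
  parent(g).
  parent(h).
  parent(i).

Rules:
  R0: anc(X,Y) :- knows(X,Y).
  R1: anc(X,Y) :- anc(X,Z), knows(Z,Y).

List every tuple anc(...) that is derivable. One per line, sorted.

anc(b,h)
anc(e,e)
anc(e,g)
anc(i,b)
anc(i,e)
anc(i,g)
anc(i,h)

round 1: derive anc(b,h) via R0 from knows(b,h)
round 1: derive anc(e,e) via R0 from knows(e,e)
round 1: derive anc(e,g) via R0 from knows(e,g)
round 1: derive anc(i,b) via R0 from knows(i,b)
round 1: derive anc(i,e) via R0 from knows(i,e)
round 1: derive anc(i,g) via R0 from knows(i,g)
round 2: derive anc(i,h) via R1 from anc(i,b), knows(b,h)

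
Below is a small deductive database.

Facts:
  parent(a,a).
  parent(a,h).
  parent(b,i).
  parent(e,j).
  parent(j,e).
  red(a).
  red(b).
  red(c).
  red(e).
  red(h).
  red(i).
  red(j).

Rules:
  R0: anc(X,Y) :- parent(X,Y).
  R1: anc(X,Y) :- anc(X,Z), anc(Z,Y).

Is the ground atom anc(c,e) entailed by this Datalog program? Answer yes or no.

round 1: derive anc(a,a) via R0 from parent(a,a)
round 1: derive anc(a,h) via R0 from parent(a,h)
round 1: derive anc(b,i) via R0 from parent(b,i)
round 1: derive anc(e,j) via R0 from parent(e,j)
round 1: derive anc(j,e) via R0 from parent(j,e)
round 2: derive anc(e,e) via R1 from anc(e,j), anc(j,e)
round 2: derive anc(j,j) via R1 from anc(j,e), anc(e,j)

no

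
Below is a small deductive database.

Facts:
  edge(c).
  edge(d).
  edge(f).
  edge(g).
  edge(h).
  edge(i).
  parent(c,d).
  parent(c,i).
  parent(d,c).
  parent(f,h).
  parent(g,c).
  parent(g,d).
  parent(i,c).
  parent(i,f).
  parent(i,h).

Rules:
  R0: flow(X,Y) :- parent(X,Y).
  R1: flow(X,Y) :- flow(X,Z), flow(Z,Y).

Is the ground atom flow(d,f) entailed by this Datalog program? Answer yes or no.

yes

round 1: derive flow(c,d) via R0 from parent(c,d)
round 1: derive flow(c,i) via R0 from parent(c,i)
round 1: derive flow(d,c) via R0 from parent(d,c)
round 1: derive flow(f,h) via R0 from parent(f,h)
round 1: derive flow(g,c) via R0 from parent(g,c)
round 1: derive flow(g,d) via R0 from parent(g,d)
round 1: derive flow(i,c) via R0 from parent(i,c)
round 1: derive flow(i,f) via R0 from parent(i,f)
round 1: derive flow(i,h) via R0 from parent(i,h)
round 2: derive flow(c,c) via R1 from flow(c,d), flow(d,c)
round 2: derive flow(c,f) via R1 from flow(c,i), flow(i,f)
round 2: derive flow(c,h) via R1 from flow(c,i), flow(i,h)
round 2: derive flow(d,d) via R1 from flow(d,c), flow(c,d)
round 2: derive flow(d,i) via R1 from flow(d,c), flow(c,i)
round 2: derive flow(g,i) via R1 from flow(g,c), flow(c,i)
round 2: derive flow(i,d) via R1 from flow(i,c), flow(c,d)
round 2: derive flow(i,i) via R1 from flow(i,c), flow(c,i)
round 3: derive flow(d,f) via R1 from flow(d,c), flow(c,f)
round 3: derive flow(d,h) via R1 from flow(d,c), flow(c,h)
round 3: derive flow(g,f) via R1 from flow(g,c), flow(c,f)
round 3: derive flow(g,h) via R1 from flow(g,c), flow(c,h)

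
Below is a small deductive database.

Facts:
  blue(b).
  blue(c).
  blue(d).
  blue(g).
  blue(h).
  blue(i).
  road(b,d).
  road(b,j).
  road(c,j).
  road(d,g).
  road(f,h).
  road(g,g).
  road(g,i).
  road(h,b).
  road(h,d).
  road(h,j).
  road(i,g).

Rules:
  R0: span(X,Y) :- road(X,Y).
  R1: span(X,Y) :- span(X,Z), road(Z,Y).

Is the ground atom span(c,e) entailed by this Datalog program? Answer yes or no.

round 1: derive span(b,d) via R0 from road(b,d)
round 1: derive span(b,j) via R0 from road(b,j)
round 1: derive span(c,j) via R0 from road(c,j)
round 1: derive span(d,g) via R0 from road(d,g)
round 1: derive span(f,h) via R0 from road(f,h)
round 1: derive span(g,g) via R0 from road(g,g)
round 1: derive span(g,i) via R0 from road(g,i)
round 1: derive span(h,b) via R0 from road(h,b)
round 1: derive span(h,d) via R0 from road(h,d)
round 1: derive span(h,j) via R0 from road(h,j)
round 1: derive span(i,g) via R0 from road(i,g)
round 2: derive span(b,g) via R1 from span(b,d), road(d,g)
round 2: derive span(d,i) via R1 from span(d,g), road(g,i)
round 2: derive span(f,b) via R1 from span(f,h), road(h,b)
round 2: derive span(f,d) via R1 from span(f,h), road(h,d)
round 2: derive span(f,j) via R1 from span(f,h), road(h,j)
round 2: derive span(h,g) via R1 from span(h,d), road(d,g)
round 2: derive span(i,i) via R1 from span(i,g), road(g,i)
round 3: derive span(b,i) via R1 from span(b,g), road(g,i)
round 3: derive span(f,g) via R1 from span(f,d), road(d,g)
round 3: derive span(h,i) via R1 from span(h,g), road(g,i)
round 4: derive span(f,i) via R1 from span(f,g), road(g,i)

no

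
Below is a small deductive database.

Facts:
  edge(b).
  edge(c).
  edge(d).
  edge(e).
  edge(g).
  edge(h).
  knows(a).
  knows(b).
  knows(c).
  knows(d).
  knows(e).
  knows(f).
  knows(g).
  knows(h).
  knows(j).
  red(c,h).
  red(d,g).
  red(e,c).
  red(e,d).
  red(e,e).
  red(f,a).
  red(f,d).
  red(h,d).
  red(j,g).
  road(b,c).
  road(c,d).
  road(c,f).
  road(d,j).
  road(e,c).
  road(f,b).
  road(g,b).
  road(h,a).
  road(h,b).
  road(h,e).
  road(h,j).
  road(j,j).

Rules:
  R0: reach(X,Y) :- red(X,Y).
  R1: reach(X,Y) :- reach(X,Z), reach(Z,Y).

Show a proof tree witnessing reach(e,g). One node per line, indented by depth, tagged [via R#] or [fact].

round 1: derive reach(c,h) via R0 from red(c,h)
round 1: derive reach(d,g) via R0 from red(d,g)
round 1: derive reach(e,c) via R0 from red(e,c)
round 1: derive reach(e,d) via R0 from red(e,d)
round 1: derive reach(e,e) via R0 from red(e,e)
round 1: derive reach(f,a) via R0 from red(f,a)
round 1: derive reach(f,d) via R0 from red(f,d)
round 1: derive reach(h,d) via R0 from red(h,d)
round 1: derive reach(j,g) via R0 from red(j,g)
round 2: derive reach(c,d) via R1 from reach(c,h), reach(h,d)
round 2: derive reach(e,g) via R1 from reach(e,d), reach(d,g)
round 2: derive reach(e,h) via R1 from reach(e,c), reach(c,h)
round 2: derive reach(f,g) via R1 from reach(f,d), reach(d,g)
round 2: derive reach(h,g) via R1 from reach(h,d), reach(d,g)
round 3: derive reach(c,g) via R1 from reach(c,d), reach(d,g)

reach(e,g)  [via R1]
  reach(e,d)  [via R0]
    red(e,d)  [fact]
  reach(d,g)  [via R0]
    red(d,g)  [fact]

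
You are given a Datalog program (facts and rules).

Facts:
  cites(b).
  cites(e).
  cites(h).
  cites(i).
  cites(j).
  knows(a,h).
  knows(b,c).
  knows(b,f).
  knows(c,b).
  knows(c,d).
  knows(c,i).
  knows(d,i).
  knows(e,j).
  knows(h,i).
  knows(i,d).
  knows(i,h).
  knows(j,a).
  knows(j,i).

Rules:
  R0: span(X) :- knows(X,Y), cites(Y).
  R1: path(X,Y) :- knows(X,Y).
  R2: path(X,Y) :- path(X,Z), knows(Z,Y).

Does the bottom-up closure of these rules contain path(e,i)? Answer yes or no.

yes

round 1: derive path(a,h) via R1 from knows(a,h)
round 1: derive path(b,c) via R1 from knows(b,c)
round 1: derive path(b,f) via R1 from knows(b,f)
round 1: derive path(c,b) via R1 from knows(c,b)
round 1: derive path(c,d) via R1 from knows(c,d)
round 1: derive path(c,i) via R1 from knows(c,i)
round 1: derive path(d,i) via R1 from knows(d,i)
round 1: derive path(e,j) via R1 from knows(e,j)
round 1: derive path(h,i) via R1 from knows(h,i)
round 1: derive path(i,d) via R1 from knows(i,d)
round 1: derive path(i,h) via R1 from knows(i,h)
round 1: derive path(j,a) via R1 from knows(j,a)
round 1: derive path(j,i) via R1 from knows(j,i)
round 2: derive path(a,i) via R2 from path(a,h), knows(h,i)
round 2: derive path(b,b) via R2 from path(b,c), knows(c,b)
round 2: derive path(b,d) via R2 from path(b,c), knows(c,d)
round 2: derive path(b,i) via R2 from path(b,c), knows(c,i)
round 2: derive path(c,c) via R2 from path(c,b), knows(b,c)
round 2: derive path(c,f) via R2 from path(c,b), knows(b,f)
round 2: derive path(c,h) via R2 from path(c,i), knows(i,h)
round 2: derive path(d,d) via R2 from path(d,i), knows(i,d)
round 2: derive path(d,h) via R2 from path(d,i), knows(i,h)
round 2: derive path(e,a) via R2 from path(e,j), knows(j,a)
round 2: derive path(e,i) via R2 from path(e,j), knows(j,i)
round 2: derive path(h,d) via R2 from path(h,i), knows(i,d)
round 2: derive path(h,h) via R2 from path(h,i), knows(i,h)
round 2: derive path(i,i) via R2 from path(i,d), knows(d,i)
round 2: derive path(j,d) via R2 from path(j,i), knows(i,d)
round 2: derive path(j,h) via R2 from path(j,a), knows(a,h)
round 3: derive path(a,d) via R2 from path(a,i), knows(i,d)
round 3: derive path(b,h) via R2 from path(b,i), knows(i,h)
round 3: derive path(e,d) via R2 from path(e,i), knows(i,d)
round 3: derive path(e,h) via R2 from path(e,a), knows(a,h)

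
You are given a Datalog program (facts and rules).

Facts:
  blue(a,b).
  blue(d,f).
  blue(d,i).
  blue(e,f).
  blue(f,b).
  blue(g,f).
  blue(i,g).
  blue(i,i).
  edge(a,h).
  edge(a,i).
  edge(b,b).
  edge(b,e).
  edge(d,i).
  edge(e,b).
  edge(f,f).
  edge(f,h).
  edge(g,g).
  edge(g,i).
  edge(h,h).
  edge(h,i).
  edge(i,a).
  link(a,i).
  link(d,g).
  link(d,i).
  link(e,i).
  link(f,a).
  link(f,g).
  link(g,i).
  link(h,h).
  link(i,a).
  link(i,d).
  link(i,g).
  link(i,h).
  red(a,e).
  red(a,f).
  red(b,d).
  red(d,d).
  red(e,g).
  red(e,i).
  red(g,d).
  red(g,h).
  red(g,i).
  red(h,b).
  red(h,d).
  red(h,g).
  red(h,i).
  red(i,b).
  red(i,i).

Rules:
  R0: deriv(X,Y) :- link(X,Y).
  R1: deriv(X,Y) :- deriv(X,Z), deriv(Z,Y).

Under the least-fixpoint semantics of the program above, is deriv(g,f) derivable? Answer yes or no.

round 1: derive deriv(a,i) via R0 from link(a,i)
round 1: derive deriv(d,g) via R0 from link(d,g)
round 1: derive deriv(d,i) via R0 from link(d,i)
round 1: derive deriv(e,i) via R0 from link(e,i)
round 1: derive deriv(f,a) via R0 from link(f,a)
round 1: derive deriv(f,g) via R0 from link(f,g)
round 1: derive deriv(g,i) via R0 from link(g,i)
round 1: derive deriv(h,h) via R0 from link(h,h)
round 1: derive deriv(i,a) via R0 from link(i,a)
round 1: derive deriv(i,d) via R0 from link(i,d)
round 1: derive deriv(i,g) via R0 from link(i,g)
round 1: derive deriv(i,h) via R0 from link(i,h)
round 2: derive deriv(a,a) via R1 from deriv(a,i), deriv(i,a)
round 2: derive deriv(a,d) via R1 from deriv(a,i), deriv(i,d)
round 2: derive deriv(a,g) via R1 from deriv(a,i), deriv(i,g)
round 2: derive deriv(a,h) via R1 from deriv(a,i), deriv(i,h)
round 2: derive deriv(d,a) via R1 from deriv(d,i), deriv(i,a)
round 2: derive deriv(d,d) via R1 from deriv(d,i), deriv(i,d)
round 2: derive deriv(d,h) via R1 from deriv(d,i), deriv(i,h)
round 2: derive deriv(e,a) via R1 from deriv(e,i), deriv(i,a)
round 2: derive deriv(e,d) via R1 from deriv(e,i), deriv(i,d)
round 2: derive deriv(e,g) via R1 from deriv(e,i), deriv(i,g)
round 2: derive deriv(e,h) via R1 from deriv(e,i), deriv(i,h)
round 2: derive deriv(f,i) via R1 from deriv(f,a), deriv(a,i)
round 2: derive deriv(g,a) via R1 from deriv(g,i), deriv(i,a)
round 2: derive deriv(g,d) via R1 from deriv(g,i), deriv(i,d)
round 2: derive deriv(g,g) via R1 from deriv(g,i), deriv(i,g)
round 2: derive deriv(g,h) via R1 from deriv(g,i), deriv(i,h)
round 2: derive deriv(i,i) via R1 from deriv(i,a), deriv(a,i)
round 3: derive deriv(f,d) via R1 from deriv(f,a), deriv(a,d)
round 3: derive deriv(f,h) via R1 from deriv(f,a), deriv(a,h)

no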